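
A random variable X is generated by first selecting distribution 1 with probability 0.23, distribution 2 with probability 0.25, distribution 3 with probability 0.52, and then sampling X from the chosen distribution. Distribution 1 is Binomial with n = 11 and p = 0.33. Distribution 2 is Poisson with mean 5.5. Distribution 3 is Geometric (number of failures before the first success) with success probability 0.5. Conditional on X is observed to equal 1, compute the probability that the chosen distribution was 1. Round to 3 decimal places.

0.101

Likelihoods P(X=1 | ·): 1: 0.066169; 2: 0.0224772; 3: 0.25.
Posterior ∝ prior × likelihood. Numerator for 1: 0.23·0.066169 = 0.0152189.
Normalizing constant: 0.23·0.066169 + 0.25·0.0224772 + 0.52·0.25 = 0.150838.
P(1 | observation) = 0.0152189 / 0.150838 = 0.100895.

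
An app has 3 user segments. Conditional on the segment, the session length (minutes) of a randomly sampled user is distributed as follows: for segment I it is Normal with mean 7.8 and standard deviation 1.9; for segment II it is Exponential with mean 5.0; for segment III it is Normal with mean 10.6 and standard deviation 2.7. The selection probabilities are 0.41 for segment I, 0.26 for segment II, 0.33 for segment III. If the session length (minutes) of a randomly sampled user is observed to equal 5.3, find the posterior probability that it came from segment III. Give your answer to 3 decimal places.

0.116

Likelihoods f(5.3 | ·): I: 0.0883505; II: 0.0692912; III: 0.0215194.
Posterior ∝ prior × likelihood. Numerator for III: 0.33·0.0215194 = 0.00710139.
Normalizing constant: 0.41·0.0883505 + 0.26·0.0692912 + 0.33·0.0215194 = 0.0613408.
P(III | observation) = 0.00710139 / 0.0613408 = 0.115769.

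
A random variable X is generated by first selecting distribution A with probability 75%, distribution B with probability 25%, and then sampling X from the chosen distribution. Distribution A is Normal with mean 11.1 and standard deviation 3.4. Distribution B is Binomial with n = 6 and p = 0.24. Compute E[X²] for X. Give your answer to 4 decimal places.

For each component E[X²] = Var + (mean)², giving A: 134.77; B: 3.168.
Overall E[X²] = 0.75·134.77 + 0.25·3.168 = 101.869.

101.8695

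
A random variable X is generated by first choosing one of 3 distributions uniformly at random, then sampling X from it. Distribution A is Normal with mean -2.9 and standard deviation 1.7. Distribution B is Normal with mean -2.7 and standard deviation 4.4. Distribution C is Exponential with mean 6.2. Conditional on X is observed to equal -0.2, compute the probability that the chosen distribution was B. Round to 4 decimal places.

Likelihoods f(-0.2 | ·): A: 0.0664828; B: 0.0771535; C: 0.
Posterior ∝ prior × likelihood. Numerator for B: 0.333333·0.0771535 = 0.0257178.
Normalizing constant: 0.333333·0.0664828 + 0.333333·0.0771535 + 0.333333·0 = 0.0478788.
P(B | observation) = 0.0257178 / 0.0478788 = 0.537145.

0.5371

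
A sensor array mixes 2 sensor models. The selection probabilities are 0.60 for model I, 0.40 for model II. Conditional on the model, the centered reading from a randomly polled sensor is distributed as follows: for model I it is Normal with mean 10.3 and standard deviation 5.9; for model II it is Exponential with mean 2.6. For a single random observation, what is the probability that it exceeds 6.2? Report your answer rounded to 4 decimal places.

0.4907

Conditional on each model, P(X > 6.2): I: 0.756446; II: 0.0921244.
By total probability, P(X > 6.2) = 0.6·0.756446 + 0.4·0.0921244 = 0.490717.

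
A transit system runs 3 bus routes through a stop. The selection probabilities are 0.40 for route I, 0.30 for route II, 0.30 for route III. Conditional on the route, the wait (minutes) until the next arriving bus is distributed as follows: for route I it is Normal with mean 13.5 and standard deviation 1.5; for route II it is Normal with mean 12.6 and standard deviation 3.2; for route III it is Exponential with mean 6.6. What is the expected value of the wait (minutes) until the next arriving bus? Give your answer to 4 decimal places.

11.1600

Component means — I: 13.5; II: 12.6; III: 6.6.
E[X] = 0.4·13.5 + 0.3·12.6 + 0.3·6.6 = 11.16.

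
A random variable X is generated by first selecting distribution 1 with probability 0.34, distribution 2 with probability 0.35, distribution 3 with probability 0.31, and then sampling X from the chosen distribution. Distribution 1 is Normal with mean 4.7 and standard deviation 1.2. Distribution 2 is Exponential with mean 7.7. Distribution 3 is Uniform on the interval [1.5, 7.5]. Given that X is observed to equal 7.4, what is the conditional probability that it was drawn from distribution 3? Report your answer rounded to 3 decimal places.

Likelihoods f(7.4 | ·): 1: 0.0264497; 2: 0.0496747; 3: 0.166667.
Posterior ∝ prior × likelihood. Numerator for 3: 0.31·0.166667 = 0.0516667.
Normalizing constant: 0.34·0.0264497 + 0.35·0.0496747 + 0.31·0.166667 = 0.0780457.
P(3 | observation) = 0.0516667 / 0.0780457 = 0.662005.

0.662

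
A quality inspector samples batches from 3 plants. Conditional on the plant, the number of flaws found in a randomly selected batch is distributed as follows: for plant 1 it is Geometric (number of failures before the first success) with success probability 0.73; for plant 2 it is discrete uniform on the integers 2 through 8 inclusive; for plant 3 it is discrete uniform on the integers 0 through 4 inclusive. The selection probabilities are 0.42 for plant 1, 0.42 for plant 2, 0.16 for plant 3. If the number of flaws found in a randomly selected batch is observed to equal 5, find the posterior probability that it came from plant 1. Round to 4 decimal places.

Likelihoods P(X=5 | ·): 1: 0.00104747; 2: 0.142857; 3: 0.
Posterior ∝ prior × likelihood. Numerator for 1: 0.42·0.00104747 = 0.000439937.
Normalizing constant: 0.42·0.00104747 + 0.42·0.142857 + 0.16·0 = 0.0604399.
P(1 | observation) = 0.000439937 / 0.0604399 = 0.00727892.

0.0073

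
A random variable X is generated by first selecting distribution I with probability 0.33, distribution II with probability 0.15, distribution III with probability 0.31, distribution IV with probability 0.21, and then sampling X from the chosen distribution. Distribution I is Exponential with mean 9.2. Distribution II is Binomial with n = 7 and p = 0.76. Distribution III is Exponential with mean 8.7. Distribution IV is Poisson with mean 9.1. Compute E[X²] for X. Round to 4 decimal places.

For each component E[X²] = Var + (mean)², giving I: 169.28; II: 29.5792; III: 151.38; IV: 91.91.
Overall E[X²] = 0.33·169.28 + 0.15·29.5792 + 0.31·151.38 + 0.21·91.91 = 126.528.

126.5282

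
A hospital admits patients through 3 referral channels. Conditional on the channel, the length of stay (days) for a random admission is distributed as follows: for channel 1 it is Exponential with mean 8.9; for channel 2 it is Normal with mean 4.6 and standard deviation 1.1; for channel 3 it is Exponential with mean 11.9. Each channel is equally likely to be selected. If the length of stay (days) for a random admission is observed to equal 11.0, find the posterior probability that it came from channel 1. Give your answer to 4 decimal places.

Likelihoods f(11.0 | ·): 1: 0.0326469; 2: 1.61739e-08; 3: 0.033343.
Posterior ∝ prior × likelihood. Numerator for 1: 0.333333·0.0326469 = 0.0108823.
Normalizing constant: 0.333333·0.0326469 + 0.333333·1.61739e-08 + 0.333333·0.033343 = 0.0219966.
P(1 | observation) = 0.0108823 / 0.0219966 = 0.494726.

0.4947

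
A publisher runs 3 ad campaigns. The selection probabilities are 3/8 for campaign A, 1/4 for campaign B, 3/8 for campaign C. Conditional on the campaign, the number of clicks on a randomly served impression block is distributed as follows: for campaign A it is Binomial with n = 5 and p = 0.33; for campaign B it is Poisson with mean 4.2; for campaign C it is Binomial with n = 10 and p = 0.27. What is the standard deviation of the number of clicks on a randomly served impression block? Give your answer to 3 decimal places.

1.783

Per component, A: μ=1.65, E[X²]=3.828; B: μ=4.2, E[X²]=21.84; C: μ=2.7, E[X²]=9.261.
E[X] = 0.375·1.65 + 0.25·4.2 + 0.375·2.7 = 2.68125.
E[X²] = 0.375·3.828 + 0.25·21.84 + 0.375·9.261 = 10.3684.
Var(X) = E[X²] − (E[X])² = 10.3684 − 7.1891 = 3.17927.
SD(X) = √3.17927 = 1.78305.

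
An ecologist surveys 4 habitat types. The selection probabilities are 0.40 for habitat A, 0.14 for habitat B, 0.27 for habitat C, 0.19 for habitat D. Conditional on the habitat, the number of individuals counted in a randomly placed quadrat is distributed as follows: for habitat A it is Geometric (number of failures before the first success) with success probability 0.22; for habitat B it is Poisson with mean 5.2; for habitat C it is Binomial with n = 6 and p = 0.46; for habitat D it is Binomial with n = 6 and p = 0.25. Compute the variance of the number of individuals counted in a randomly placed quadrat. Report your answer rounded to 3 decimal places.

8.999

Per component, A: μ=3.54545, E[X²]=28.686; B: μ=5.2, E[X²]=32.24; C: μ=2.76, E[X²]=9.108; D: μ=1.5, E[X²]=3.375.
E[X] = 0.4·3.54545 + 0.14·5.2 + 0.27·2.76 + 0.19·1.5 = 3.17638.
E[X²] = 0.4·28.686 + 0.14·32.24 + 0.27·9.108 + 0.19·3.375 = 19.0884.
Var(X) = E[X²] − (E[X])² = 19.0884 − 10.0894 = 8.99899.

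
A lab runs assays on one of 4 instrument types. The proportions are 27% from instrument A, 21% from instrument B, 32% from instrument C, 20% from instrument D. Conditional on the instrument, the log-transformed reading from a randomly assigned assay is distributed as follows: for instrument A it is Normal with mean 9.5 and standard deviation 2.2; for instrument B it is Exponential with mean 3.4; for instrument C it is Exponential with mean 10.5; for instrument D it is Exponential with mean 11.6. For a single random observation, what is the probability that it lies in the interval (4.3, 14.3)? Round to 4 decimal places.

Conditional on each instrument, P(4.3 < X < 14.3): A: 0.97639; B: 0.267415; C: 0.407794; D: 0.398771.
By total probability, P(4.3 < X < 14.3) = 0.27·0.97639 + 0.21·0.267415 + 0.32·0.407794 + 0.2·0.398771 = 0.530031.

0.5300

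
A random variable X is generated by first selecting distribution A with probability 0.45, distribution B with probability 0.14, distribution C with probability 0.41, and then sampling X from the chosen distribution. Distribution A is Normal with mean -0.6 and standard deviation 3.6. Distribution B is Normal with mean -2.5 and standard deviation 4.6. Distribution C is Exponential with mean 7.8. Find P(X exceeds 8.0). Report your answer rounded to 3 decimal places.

Conditional on each component, P(X > 8.0): A: 0.00844971; B: 0.0112267; C: 0.358567.
By total probability, P(X > 8.0) = 0.45·0.00844971 + 0.14·0.0112267 + 0.41·0.358567 = 0.152386.

0.152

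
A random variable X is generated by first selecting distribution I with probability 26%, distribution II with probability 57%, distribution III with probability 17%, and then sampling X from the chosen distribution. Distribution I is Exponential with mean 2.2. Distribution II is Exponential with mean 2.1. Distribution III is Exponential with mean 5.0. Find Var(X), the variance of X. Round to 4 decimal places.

Per component, I: μ=2.2, E[X²]=9.68; II: μ=2.1, E[X²]=8.82; III: μ=5, E[X²]=50.
E[X] = 0.26·2.2 + 0.57·2.1 + 0.17·5 = 2.619.
E[X²] = 0.26·9.68 + 0.57·8.82 + 0.17·50 = 16.0442.
Var(X) = E[X²] − (E[X])² = 16.0442 − 6.85916 = 9.18504.

9.1850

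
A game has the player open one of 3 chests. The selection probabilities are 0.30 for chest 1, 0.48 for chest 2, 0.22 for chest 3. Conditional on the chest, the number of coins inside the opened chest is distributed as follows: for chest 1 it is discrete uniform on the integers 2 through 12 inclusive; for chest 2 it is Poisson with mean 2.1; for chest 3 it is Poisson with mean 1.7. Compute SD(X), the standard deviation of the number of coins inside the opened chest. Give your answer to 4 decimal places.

3.1161

Per component, 1: μ=7, E[X²]=59; 2: μ=2.1, E[X²]=6.51; 3: μ=1.7, E[X²]=4.59.
E[X] = 0.3·7 + 0.48·2.1 + 0.22·1.7 = 3.482.
E[X²] = 0.3·59 + 0.48·6.51 + 0.22·4.59 = 21.8346.
Var(X) = E[X²] − (E[X])² = 21.8346 − 12.1243 = 9.71028.
SD(X) = √9.71028 = 3.11613.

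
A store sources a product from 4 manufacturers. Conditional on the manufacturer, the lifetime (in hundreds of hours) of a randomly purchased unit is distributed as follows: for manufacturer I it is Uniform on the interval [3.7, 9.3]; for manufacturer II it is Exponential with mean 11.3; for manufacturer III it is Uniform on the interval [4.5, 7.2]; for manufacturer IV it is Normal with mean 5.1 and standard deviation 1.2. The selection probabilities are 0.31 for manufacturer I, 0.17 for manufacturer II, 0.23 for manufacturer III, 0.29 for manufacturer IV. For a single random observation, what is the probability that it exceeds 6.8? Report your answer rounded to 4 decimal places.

0.2883

Conditional on each manufacturer, P(X > 6.8): I: 0.446429; II: 0.547841; III: 0.148148; IV: 0.0782902.
By total probability, P(X > 6.8) = 0.31·0.446429 + 0.17·0.547841 + 0.23·0.148148 + 0.29·0.0782902 = 0.288304.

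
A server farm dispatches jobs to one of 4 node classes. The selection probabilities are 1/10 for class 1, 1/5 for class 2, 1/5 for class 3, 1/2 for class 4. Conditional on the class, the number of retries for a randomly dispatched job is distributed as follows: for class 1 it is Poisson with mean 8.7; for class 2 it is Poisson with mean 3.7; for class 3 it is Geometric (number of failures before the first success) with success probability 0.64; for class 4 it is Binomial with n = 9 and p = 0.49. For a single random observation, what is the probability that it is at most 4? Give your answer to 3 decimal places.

Conditional on each class, P(X ≤ 4): 1: 0.0659685; 2: 0.687219; 3: 0.993953; 4: 0.524596.
By total probability, P(X ≤ 4) = 0.1·0.0659685 + 0.2·0.687219 + 0.2·0.993953 + 0.5·0.524596 = 0.60513.

0.605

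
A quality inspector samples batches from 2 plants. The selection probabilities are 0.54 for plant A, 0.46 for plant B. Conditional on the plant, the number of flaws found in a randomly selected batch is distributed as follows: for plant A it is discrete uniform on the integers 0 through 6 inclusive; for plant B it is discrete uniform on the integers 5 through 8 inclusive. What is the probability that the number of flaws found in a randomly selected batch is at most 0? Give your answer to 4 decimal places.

Conditional on each plant, P(X ≤ 0): A: 0.142857; B: 0.
By total probability, P(X ≤ 0) = 0.54·0.142857 + 0.46·0 = 0.0771429.

0.0771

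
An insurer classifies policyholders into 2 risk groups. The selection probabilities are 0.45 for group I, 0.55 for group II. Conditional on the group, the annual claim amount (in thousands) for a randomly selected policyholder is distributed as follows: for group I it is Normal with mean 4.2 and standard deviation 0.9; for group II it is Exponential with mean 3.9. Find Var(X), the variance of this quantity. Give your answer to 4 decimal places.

Per component, I: μ=4.2, E[X²]=18.45; II: μ=3.9, E[X²]=30.42.
E[X] = 0.45·4.2 + 0.55·3.9 = 4.035.
E[X²] = 0.45·18.45 + 0.55·30.42 = 25.0335.
Var(X) = E[X²] − (E[X])² = 25.0335 − 16.2812 = 8.75228.

8.7523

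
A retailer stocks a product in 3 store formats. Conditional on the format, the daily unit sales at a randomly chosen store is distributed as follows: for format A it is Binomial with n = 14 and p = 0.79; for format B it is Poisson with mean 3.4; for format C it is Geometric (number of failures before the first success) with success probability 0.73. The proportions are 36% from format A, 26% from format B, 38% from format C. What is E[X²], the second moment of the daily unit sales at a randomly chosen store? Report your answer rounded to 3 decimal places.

For each component E[X²] = Var + (mean)², giving A: 124.646; B: 14.96; C: 0.64346.
Overall E[X²] = 0.36·124.646 + 0.26·14.96 + 0.38·0.64346 = 49.0067.

49.007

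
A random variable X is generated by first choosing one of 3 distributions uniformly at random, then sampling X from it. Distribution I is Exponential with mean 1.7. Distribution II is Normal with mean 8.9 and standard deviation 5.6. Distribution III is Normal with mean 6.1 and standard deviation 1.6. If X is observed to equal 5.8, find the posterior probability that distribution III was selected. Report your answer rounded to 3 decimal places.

Likelihoods f(5.8 | ·): I: 0.0194017; II: 0.0611194; III: 0.244994.
Posterior ∝ prior × likelihood. Numerator for III: 0.333333·0.244994 = 0.0816648.
Normalizing constant: 0.333333·0.0194017 + 0.333333·0.0611194 + 0.333333·0.244994 = 0.108505.
P(III | observation) = 0.0816648 / 0.108505 = 0.752635.

0.753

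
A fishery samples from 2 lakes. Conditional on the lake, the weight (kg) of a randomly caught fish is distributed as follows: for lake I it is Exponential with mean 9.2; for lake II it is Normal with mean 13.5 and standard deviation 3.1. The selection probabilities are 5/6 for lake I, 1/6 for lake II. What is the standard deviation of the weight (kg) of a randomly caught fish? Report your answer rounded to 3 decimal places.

Per component, I: μ=9.2, E[X²]=169.28; II: μ=13.5, E[X²]=191.86.
E[X] = 0.833333·9.2 + 0.166667·13.5 = 9.91667.
E[X²] = 0.833333·169.28 + 0.166667·191.86 = 173.043.
Var(X) = E[X²] − (E[X])² = 173.043 − 98.3403 = 74.7031.
SD(X) = √74.7031 = 8.64309.

8.643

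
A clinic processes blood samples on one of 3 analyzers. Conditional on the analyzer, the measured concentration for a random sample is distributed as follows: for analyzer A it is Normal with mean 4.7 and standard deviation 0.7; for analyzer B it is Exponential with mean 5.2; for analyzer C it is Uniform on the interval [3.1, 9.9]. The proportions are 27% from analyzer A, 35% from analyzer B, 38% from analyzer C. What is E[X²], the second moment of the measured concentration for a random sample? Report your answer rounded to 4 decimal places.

For each component E[X²] = Var + (mean)², giving A: 22.58; B: 54.08; C: 46.1033.
Overall E[X²] = 0.27·22.58 + 0.35·54.08 + 0.38·46.1033 = 42.5439.

42.5439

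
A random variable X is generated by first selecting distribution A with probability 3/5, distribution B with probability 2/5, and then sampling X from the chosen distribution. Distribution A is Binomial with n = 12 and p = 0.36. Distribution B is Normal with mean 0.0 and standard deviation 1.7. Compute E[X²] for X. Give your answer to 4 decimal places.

14.0123

For each component E[X²] = Var + (mean)², giving A: 21.4272; B: 2.89.
Overall E[X²] = 0.6·21.4272 + 0.4·2.89 = 14.0123.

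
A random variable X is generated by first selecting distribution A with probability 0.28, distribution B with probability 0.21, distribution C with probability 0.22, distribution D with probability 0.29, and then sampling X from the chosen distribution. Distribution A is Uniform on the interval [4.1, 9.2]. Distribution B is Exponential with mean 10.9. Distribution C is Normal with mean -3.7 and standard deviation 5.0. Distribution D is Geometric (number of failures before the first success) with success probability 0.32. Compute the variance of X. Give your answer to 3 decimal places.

Per component, A: μ=6.65, E[X²]=46.39; B: μ=10.9, E[X²]=237.62; C: μ=-3.7, E[X²]=38.69; D: μ=2.125, E[X²]=11.1562.
E[X] = 0.28·6.65 + 0.21·10.9 + 0.22·-3.7 + 0.29·2.125 = 3.95325.
E[X²] = 0.28·46.39 + 0.21·237.62 + 0.22·38.69 + 0.29·11.1562 = 74.6365.
Var(X) = E[X²] − (E[X])² = 74.6365 − 15.6282 = 59.0083.

59.008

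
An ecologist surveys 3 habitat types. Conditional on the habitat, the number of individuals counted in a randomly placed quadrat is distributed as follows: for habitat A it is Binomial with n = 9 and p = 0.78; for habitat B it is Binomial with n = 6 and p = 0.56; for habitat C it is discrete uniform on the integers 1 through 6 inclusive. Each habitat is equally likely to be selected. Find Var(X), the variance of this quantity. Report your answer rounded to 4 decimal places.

Per component, A: μ=7.02, E[X²]=50.8248; B: μ=3.36, E[X²]=12.768; C: μ=3.5, E[X²]=15.1667.
E[X] = 0.333333·7.02 + 0.333333·3.36 + 0.333333·3.5 = 4.62667.
E[X²] = 0.333333·50.8248 + 0.333333·12.768 + 0.333333·15.1667 = 26.2532.
Var(X) = E[X²] − (E[X])² = 26.2532 − 21.406 = 4.84711.

4.8471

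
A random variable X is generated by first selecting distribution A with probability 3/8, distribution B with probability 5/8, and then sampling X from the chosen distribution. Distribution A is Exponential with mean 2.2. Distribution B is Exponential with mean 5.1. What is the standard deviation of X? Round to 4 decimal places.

4.4769

Per component, A: μ=2.2, E[X²]=9.68; B: μ=5.1, E[X²]=52.02.
E[X] = 0.375·2.2 + 0.625·5.1 = 4.0125.
E[X²] = 0.375·9.68 + 0.625·52.02 = 36.1425.
Var(X) = E[X²] − (E[X])² = 36.1425 − 16.1002 = 20.0423.
SD(X) = √20.0423 = 4.47687.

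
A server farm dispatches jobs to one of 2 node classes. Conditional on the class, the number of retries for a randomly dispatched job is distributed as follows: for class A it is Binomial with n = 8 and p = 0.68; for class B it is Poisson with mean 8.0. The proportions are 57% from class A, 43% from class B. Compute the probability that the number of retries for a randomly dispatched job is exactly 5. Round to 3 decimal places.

Conditional on each class, P(X = 5): A: 0.266798; B: 0.0916037.
By total probability, P(X = 5) = 0.57·0.266798 + 0.43·0.0916037 = 0.191464.

0.191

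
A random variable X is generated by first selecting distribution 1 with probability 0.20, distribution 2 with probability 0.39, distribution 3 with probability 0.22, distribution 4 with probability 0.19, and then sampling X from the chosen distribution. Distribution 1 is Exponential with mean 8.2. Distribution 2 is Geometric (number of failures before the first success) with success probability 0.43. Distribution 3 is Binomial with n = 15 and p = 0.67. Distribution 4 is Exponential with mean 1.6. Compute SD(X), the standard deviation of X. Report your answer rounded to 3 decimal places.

5.557

Per component, 1: μ=8.2, E[X²]=134.48; 2: μ=1.32558, E[X²]=4.83991; 3: μ=10.05, E[X²]=104.319; 4: μ=1.6, E[X²]=5.12.
E[X] = 0.2·8.2 + 0.39·1.32558 + 0.22·10.05 + 0.19·1.6 = 4.67198.
E[X²] = 0.2·134.48 + 0.39·4.83991 + 0.22·104.319 + 0.19·5.12 = 52.7065.
Var(X) = E[X²] − (E[X])² = 52.7065 − 21.8274 = 30.8792.
SD(X) = √30.8792 = 5.5569.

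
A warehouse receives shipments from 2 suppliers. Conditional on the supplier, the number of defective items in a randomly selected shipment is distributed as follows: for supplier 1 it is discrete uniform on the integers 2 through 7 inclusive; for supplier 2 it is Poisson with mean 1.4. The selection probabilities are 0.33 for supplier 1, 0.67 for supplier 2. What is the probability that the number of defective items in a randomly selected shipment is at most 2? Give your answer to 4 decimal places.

Conditional on each supplier, P(X ≤ 2): 1: 0.166667; 2: 0.833498.
By total probability, P(X ≤ 2) = 0.33·0.166667 + 0.67·0.833498 = 0.613443.

0.6134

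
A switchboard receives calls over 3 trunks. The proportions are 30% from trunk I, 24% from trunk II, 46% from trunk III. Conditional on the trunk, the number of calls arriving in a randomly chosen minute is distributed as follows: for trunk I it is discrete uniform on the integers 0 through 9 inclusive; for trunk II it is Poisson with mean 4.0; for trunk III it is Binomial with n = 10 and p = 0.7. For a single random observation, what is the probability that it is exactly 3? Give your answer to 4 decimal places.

Conditional on each trunk, P(X = 3): I: 0.1; II: 0.195367; III: 0.00900169.
By total probability, P(X = 3) = 0.3·0.1 + 0.24·0.195367 + 0.46·0.00900169 = 0.0810288.

0.0810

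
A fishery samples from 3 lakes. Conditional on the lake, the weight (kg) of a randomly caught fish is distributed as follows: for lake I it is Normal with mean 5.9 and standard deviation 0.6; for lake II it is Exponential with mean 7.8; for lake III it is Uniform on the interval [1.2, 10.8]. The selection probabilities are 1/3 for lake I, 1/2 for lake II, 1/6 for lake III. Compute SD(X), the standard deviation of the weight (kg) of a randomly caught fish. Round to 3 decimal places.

5.718

Per component, I: μ=5.9, E[X²]=35.17; II: μ=7.8, E[X²]=121.68; III: μ=6, E[X²]=43.68.
E[X] = 0.333333·5.9 + 0.5·7.8 + 0.166667·6 = 6.86667.
E[X²] = 0.333333·35.17 + 0.5·121.68 + 0.166667·43.68 = 79.8433.
Var(X) = E[X²] − (E[X])² = 79.8433 − 47.1511 = 32.6922.
SD(X) = √32.6922 = 5.71771.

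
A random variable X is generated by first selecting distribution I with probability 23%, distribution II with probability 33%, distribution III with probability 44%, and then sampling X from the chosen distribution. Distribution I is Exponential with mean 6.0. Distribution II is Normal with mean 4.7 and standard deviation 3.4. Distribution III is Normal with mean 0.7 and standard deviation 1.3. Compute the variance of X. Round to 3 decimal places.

Per component, I: μ=6, E[X²]=72; II: μ=4.7, E[X²]=33.65; III: μ=0.7, E[X²]=2.18.
E[X] = 0.23·6 + 0.33·4.7 + 0.44·0.7 = 3.239.
E[X²] = 0.23·72 + 0.33·33.65 + 0.44·2.18 = 28.6237.
Var(X) = E[X²] − (E[X])² = 28.6237 − 10.4911 = 18.1326.

18.133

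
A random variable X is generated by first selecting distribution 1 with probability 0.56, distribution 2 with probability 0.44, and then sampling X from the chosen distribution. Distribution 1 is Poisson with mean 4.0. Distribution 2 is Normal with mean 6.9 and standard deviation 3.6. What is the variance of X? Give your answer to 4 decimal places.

10.0146

Per component, 1: μ=4, E[X²]=20; 2: μ=6.9, E[X²]=60.57.
E[X] = 0.56·4 + 0.44·6.9 = 5.276.
E[X²] = 0.56·20 + 0.44·60.57 = 37.8508.
Var(X) = E[X²] − (E[X])² = 37.8508 − 27.8362 = 10.0146.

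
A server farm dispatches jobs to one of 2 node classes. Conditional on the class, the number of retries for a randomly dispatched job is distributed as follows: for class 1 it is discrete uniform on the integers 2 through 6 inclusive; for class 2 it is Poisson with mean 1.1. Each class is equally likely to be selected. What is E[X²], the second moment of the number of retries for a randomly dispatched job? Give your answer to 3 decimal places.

For each component E[X²] = Var + (mean)², giving 1: 18; 2: 2.31.
Overall E[X²] = 0.5·18 + 0.5·2.31 = 10.155.

10.155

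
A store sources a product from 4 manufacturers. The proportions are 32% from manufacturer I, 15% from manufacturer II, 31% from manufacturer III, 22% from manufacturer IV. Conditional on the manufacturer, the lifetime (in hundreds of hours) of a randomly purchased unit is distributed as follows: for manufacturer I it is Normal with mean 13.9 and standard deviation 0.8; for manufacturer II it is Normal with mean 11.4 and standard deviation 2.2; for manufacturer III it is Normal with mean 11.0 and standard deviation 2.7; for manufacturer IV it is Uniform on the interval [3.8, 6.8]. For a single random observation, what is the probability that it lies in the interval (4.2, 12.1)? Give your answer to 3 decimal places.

0.490

Conditional on each manufacturer, P(4.2 < X < 12.1): I: 0.0122245; II: 0.624294; III: 0.652253; IV: 0.866667.
By total probability, P(4.2 < X < 12.1) = 0.32·0.0122245 + 0.15·0.624294 + 0.31·0.652253 + 0.22·0.866667 = 0.490421.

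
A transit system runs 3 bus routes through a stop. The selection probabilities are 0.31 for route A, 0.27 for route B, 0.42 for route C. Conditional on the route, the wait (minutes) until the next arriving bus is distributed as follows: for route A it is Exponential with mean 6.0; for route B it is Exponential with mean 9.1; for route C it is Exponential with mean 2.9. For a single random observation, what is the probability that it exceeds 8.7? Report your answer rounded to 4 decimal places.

0.1974

Conditional on each route, P(X > 8.7): A: 0.23457; B: 0.384411; C: 0.0497871.
By total probability, P(X > 8.7) = 0.31·0.23457 + 0.27·0.384411 + 0.42·0.0497871 = 0.197418.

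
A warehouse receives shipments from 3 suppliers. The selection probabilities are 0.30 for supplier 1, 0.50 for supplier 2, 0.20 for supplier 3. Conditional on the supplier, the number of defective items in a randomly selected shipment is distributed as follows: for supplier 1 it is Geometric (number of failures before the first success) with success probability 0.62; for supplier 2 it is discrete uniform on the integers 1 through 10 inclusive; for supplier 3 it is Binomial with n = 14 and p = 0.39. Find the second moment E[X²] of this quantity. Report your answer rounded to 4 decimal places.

26.2877

For each component E[X²] = Var + (mean)², giving 1: 1.3642; 2: 38.5; 3: 33.1422.
Overall E[X²] = 0.3·1.3642 + 0.5·38.5 + 0.2·33.1422 = 26.2877.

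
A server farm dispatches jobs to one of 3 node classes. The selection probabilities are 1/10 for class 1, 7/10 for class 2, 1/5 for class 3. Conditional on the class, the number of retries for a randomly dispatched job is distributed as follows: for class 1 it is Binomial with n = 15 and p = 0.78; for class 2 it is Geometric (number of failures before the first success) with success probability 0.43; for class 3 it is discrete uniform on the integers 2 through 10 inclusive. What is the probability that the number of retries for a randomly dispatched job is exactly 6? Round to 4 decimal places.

Conditional on each class, P(X = 6): 1: 0.00136074; 2: 0.0147475; 3: 0.111111.
By total probability, P(X = 6) = 0.1·0.00136074 + 0.7·0.0147475 + 0.2·0.111111 = 0.0326815.

0.0327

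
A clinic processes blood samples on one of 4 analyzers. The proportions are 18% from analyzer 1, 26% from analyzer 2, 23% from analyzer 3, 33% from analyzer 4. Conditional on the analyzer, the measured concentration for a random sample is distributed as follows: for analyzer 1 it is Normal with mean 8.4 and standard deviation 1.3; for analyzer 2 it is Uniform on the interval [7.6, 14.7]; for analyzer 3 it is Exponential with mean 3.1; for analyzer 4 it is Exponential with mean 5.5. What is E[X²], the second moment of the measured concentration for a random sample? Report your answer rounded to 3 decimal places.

70.807

For each component E[X²] = Var + (mean)², giving 1: 72.25; 2: 128.523; 3: 19.22; 4: 60.5.
Overall E[X²] = 0.18·72.25 + 0.26·128.523 + 0.23·19.22 + 0.33·60.5 = 70.8067.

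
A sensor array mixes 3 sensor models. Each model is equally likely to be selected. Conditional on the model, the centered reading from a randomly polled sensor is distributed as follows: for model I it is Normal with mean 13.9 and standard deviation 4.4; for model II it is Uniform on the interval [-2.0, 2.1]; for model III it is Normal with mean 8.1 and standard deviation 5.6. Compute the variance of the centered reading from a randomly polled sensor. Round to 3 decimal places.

Per component, I: μ=13.9, E[X²]=212.57; II: μ=0.05, E[X²]=1.40333; III: μ=8.1, E[X²]=96.97.
E[X] = 0.333333·13.9 + 0.333333·0.05 + 0.333333·8.1 = 7.35.
E[X²] = 0.333333·212.57 + 0.333333·1.40333 + 0.333333·96.97 = 103.648.
Var(X) = E[X²] − (E[X])² = 103.648 − 54.0225 = 49.6253.

49.625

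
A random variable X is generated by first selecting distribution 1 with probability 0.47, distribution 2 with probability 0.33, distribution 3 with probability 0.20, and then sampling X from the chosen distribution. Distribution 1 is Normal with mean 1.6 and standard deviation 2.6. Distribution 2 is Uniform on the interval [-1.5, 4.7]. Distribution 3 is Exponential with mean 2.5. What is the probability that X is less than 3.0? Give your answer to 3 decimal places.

0.711

Conditional on each component, P(X < 3.0): 1: 0.704871; 2: 0.725806; 3: 0.698806.
By total probability, P(X < 3.0) = 0.47·0.704871 + 0.33·0.725806 + 0.2·0.698806 = 0.710567.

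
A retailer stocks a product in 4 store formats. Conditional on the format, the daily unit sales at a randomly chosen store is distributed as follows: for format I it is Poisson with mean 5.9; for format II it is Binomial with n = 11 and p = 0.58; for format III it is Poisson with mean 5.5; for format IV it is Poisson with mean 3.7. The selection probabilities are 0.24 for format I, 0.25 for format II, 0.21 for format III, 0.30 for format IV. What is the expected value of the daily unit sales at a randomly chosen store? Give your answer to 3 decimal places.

Component means — I: 5.9; II: 6.38; III: 5.5; IV: 3.7.
E[X] = 0.24·5.9 + 0.25·6.38 + 0.21·5.5 + 0.3·3.7 = 5.276.

5.276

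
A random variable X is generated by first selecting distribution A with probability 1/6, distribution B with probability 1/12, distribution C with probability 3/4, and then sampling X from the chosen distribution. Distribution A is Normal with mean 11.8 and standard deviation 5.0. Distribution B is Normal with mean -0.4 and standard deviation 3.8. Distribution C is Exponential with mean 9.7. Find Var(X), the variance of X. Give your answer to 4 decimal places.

Per component, A: μ=11.8, E[X²]=164.24; B: μ=-0.4, E[X²]=14.6; C: μ=9.7, E[X²]=188.18.
E[X] = 0.166667·11.8 + 0.0833333·-0.4 + 0.75·9.7 = 9.20833.
E[X²] = 0.166667·164.24 + 0.0833333·14.6 + 0.75·188.18 = 169.725.
Var(X) = E[X²] − (E[X])² = 169.725 − 84.7934 = 84.9316.

84.9316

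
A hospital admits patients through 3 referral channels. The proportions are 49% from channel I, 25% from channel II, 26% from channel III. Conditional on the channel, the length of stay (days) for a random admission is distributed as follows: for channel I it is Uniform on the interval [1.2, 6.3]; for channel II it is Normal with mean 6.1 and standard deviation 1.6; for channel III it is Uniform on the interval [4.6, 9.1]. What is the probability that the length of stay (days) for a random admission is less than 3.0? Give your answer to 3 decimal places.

0.180

Conditional on each channel, P(X < 3.0): I: 0.352941; II: 0.0263421; III: 0.
By total probability, P(X < 3.0) = 0.49·0.352941 + 0.25·0.0263421 + 0.26·0 = 0.179527.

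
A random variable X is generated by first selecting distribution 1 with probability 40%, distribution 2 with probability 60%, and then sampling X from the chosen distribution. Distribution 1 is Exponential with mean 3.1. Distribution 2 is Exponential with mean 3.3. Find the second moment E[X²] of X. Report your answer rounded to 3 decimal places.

For each component E[X²] = Var + (mean)², giving 1: 19.22; 2: 21.78.
Overall E[X²] = 0.4·19.22 + 0.6·21.78 = 20.756.

20.756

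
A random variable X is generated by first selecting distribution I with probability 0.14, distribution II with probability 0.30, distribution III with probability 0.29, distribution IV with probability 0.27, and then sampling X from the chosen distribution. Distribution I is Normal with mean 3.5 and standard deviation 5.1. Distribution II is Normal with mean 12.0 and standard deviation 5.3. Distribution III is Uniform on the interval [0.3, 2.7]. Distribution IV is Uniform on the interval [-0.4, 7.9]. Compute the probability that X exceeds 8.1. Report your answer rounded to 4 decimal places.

Conditional on each component, P(X > 8.1): I: 0.183539; II: 0.769089; III: 0; IV: 0.
By total probability, P(X > 8.1) = 0.14·0.183539 + 0.3·0.769089 + 0.29·0 + 0.27·0 = 0.256422.

0.2564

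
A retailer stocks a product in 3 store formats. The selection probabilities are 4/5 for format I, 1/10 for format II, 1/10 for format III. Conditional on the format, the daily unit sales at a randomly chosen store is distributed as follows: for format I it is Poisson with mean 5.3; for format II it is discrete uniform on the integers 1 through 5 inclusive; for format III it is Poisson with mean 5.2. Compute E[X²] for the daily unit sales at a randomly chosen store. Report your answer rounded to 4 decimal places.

For each component E[X²] = Var + (mean)², giving I: 33.39; II: 11; III: 32.24.
Overall E[X²] = 0.8·33.39 + 0.1·11 + 0.1·32.24 = 31.036.

31.0360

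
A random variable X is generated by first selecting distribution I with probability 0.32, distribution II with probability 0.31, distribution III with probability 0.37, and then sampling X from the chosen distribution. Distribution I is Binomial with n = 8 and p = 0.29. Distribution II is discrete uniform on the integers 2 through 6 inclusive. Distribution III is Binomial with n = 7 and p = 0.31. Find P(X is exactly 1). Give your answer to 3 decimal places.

0.154

Conditional on each component, P(X = 1): I: 0.211007; II: 0; III: 0.234182.
By total probability, P(X = 1) = 0.32·0.211007 + 0.31·0 + 0.37·0.234182 = 0.15417.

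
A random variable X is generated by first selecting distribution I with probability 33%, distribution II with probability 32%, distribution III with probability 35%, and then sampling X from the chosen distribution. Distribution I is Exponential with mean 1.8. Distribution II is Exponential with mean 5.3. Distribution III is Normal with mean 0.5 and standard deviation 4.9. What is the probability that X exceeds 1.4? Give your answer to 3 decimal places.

Conditional on each component, P(X > 1.4): I: 0.459426; II: 0.767858; III: 0.427135.
By total probability, P(X > 1.4) = 0.33·0.459426 + 0.32·0.767858 + 0.35·0.427135 = 0.546822.

0.547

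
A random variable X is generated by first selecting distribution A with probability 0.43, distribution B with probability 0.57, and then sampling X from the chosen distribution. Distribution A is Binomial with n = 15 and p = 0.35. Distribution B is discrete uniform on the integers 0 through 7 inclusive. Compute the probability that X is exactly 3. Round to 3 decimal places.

0.119

Conditional on each component, P(X = 3): A: 0.110962; B: 0.125.
By total probability, P(X = 3) = 0.43·0.110962 + 0.57·0.125 = 0.118964.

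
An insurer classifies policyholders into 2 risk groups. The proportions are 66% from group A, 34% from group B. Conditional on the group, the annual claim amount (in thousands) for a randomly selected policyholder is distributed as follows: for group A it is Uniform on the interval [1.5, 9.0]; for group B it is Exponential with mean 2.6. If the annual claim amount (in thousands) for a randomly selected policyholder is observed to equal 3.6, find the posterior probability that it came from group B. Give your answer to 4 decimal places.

0.2712

Likelihoods f(3.6 | ·): A: 0.133333; B: 0.0963154.
Posterior ∝ prior × likelihood. Numerator for B: 0.34·0.0963154 = 0.0327472.
Normalizing constant: 0.66·0.133333 + 0.34·0.0963154 = 0.120747.
P(B | observation) = 0.0327472 / 0.120747 = 0.271205.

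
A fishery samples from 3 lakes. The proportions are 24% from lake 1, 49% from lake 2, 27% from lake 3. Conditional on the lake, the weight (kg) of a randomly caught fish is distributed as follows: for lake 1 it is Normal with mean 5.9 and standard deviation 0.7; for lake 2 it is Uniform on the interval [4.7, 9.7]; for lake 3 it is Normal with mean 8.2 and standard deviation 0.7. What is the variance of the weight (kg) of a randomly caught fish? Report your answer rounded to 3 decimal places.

1.945

Per component, 1: μ=5.9, E[X²]=35.3; 2: μ=7.2, E[X²]=53.9233; 3: μ=8.2, E[X²]=67.73.
E[X] = 0.24·5.9 + 0.49·7.2 + 0.27·8.2 = 7.158.
E[X²] = 0.24·35.3 + 0.49·53.9233 + 0.27·67.73 = 53.1815.
Var(X) = E[X²] − (E[X])² = 53.1815 − 51.237 = 1.94457.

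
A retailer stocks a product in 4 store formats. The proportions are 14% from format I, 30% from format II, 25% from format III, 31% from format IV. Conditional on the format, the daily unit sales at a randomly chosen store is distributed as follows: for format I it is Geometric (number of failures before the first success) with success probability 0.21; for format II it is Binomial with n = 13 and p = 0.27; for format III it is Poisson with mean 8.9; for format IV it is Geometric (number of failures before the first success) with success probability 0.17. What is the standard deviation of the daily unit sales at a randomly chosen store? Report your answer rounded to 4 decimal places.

Per component, I: μ=3.7619, E[X²]=32.0658; II: μ=3.51, E[X²]=14.8824; III: μ=8.9, E[X²]=88.11; IV: μ=4.88235, E[X²]=52.5571.
E[X] = 0.14·3.7619 + 0.3·3.51 + 0.25·8.9 + 0.31·4.88235 = 5.3182.
E[X²] = 0.14·32.0658 + 0.3·14.8824 + 0.25·88.11 + 0.31·52.5571 = 47.2741.
Var(X) = E[X²] − (E[X])² = 47.2741 − 28.2832 = 18.9909.
SD(X) = √18.9909 = 4.35786.

4.3579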